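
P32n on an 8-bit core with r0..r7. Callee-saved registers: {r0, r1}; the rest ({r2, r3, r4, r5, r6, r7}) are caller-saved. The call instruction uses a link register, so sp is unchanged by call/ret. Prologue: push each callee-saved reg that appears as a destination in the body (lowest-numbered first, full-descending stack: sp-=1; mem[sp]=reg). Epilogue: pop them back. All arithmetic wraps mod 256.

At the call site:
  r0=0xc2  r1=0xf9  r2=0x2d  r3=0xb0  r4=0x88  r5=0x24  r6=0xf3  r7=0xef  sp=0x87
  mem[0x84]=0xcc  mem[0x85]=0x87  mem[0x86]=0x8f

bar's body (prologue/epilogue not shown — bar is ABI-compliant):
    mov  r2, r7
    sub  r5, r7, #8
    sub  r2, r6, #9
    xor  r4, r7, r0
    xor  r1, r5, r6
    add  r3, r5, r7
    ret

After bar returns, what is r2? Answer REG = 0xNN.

REG = 0xea

prologue: push r1 -> mem[0x86]=0xf9, sp=0x86
body[0] mov  r2, r7 -> r2=0xef
body[1] sub  r5, r7, #8 -> r5=0xe7
body[2] sub  r2, r6, #9 -> r2=0xea
body[3] xor  r4, r7, r0 -> r4=0x2d
body[4] xor  r1, r5, r6 -> r1=0x14
body[5] add  r3, r5, r7 -> r3=0xd6
epilogue: pop r1=0xf9, sp=0x87
r2 is caller-saved -> body value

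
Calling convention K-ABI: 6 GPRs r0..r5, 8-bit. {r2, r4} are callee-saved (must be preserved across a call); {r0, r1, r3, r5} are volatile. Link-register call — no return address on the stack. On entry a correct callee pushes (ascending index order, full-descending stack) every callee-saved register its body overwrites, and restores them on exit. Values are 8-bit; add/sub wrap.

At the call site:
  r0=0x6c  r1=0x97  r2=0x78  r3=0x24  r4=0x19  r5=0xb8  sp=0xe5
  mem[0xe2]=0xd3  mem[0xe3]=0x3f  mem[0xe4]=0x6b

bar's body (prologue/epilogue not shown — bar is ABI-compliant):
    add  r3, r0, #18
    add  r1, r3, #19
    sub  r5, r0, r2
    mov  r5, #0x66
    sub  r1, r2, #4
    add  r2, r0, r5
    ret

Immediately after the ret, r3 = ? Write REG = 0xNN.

REG = 0x7e

prologue: push r2 → mem[0xe4]=0x78, sp=0xe4
body[0] add  r3, r0, #18 → r3=0x7e
body[1] add  r1, r3, #19 → r1=0x91
body[2] sub  r5, r0, r2 → r5=0xf4
body[3] mov  r5, #0x66 → r5=0x66
body[4] sub  r1, r2, #4 → r1=0x74
body[5] add  r2, r0, r5 → r2=0xd2
epilogue: pop r2=0x78, sp=0xe5
r3 is caller-saved → body value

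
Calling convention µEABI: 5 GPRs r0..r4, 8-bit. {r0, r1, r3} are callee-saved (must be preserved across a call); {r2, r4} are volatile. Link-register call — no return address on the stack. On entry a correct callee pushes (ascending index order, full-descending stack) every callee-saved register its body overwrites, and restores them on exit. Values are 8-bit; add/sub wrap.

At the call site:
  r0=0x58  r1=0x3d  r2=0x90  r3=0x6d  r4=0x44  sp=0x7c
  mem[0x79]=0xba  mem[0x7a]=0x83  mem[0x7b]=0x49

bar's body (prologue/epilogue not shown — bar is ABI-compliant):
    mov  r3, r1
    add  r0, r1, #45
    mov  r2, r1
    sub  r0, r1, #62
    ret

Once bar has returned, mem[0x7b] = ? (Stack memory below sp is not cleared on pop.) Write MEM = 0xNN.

MEM = 0x58

prologue: push r0 → mem[0x7b]=0x58, sp=0x7b
prologue: push r3 → mem[0x7a]=0x6d, sp=0x7a
body[0] mov  r3, r1 → r3=0x3d
body[1] add  r0, r1, #45 → r0=0x6a
body[2] mov  r2, r1 → r2=0x3d
body[3] sub  r0, r1, #62 → r0=0xff
epilogue: pop r3=0x6d, sp=0x7b
epilogue: pop r0=0x58, sp=0x7c
prologue pushed ['r0', 'r3'] at ['0x7b', '0x7a']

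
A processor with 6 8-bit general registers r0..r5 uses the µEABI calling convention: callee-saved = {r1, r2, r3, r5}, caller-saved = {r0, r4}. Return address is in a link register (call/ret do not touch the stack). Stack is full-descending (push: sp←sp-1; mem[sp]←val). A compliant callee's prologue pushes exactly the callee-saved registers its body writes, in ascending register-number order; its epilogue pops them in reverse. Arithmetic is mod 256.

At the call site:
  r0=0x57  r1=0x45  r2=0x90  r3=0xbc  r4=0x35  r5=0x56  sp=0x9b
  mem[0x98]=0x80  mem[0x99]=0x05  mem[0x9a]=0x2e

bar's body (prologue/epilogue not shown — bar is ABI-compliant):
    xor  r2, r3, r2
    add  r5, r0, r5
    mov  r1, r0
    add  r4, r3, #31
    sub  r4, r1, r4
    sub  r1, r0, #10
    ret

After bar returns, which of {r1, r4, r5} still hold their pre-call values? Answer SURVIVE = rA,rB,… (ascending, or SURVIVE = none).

SURVIVE = r1,r5

prologue: push r1 → mem[0x9a]=0x45, sp=0x9a
prologue: push r2 → mem[0x99]=0x90, sp=0x99
prologue: push r5 → mem[0x98]=0x56, sp=0x98
body[0] xor  r2, r3, r2 → r2=0x2c
body[1] add  r5, r0, r5 → r5=0xad
body[2] mov  r1, r0 → r1=0x57
body[3] add  r4, r3, #31 → r4=0xdb
body[4] sub  r4, r1, r4 → r4=0x7c
body[5] sub  r1, r0, #10 → r1=0x4d
epilogue: pop r5=0x56, sp=0x99
epilogue: pop r2=0x90, sp=0x9a
epilogue: pop r1=0x45, sp=0x9b
r1: callee-saved, written=True
r4: caller-saved, written=True
r5: callee-saved, written=True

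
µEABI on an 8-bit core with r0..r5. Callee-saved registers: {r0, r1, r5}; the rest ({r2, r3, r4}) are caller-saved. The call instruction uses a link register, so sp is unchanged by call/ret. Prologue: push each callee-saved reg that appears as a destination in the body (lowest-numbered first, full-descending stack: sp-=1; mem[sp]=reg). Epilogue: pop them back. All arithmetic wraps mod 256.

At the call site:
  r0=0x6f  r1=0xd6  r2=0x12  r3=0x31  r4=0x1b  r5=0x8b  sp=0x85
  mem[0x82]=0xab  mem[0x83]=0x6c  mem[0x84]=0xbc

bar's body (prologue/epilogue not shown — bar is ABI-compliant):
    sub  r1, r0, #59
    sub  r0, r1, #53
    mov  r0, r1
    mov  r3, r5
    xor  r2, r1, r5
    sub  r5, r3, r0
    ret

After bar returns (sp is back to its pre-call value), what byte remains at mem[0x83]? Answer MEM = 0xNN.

MEM = 0xd6

prologue: push r0 -> mem[0x84]=0x6f, sp=0x84
prologue: push r1 -> mem[0x83]=0xd6, sp=0x83
prologue: push r5 -> mem[0x82]=0x8b, sp=0x82
body[0] sub  r1, r0, #59 -> r1=0x34
body[1] sub  r0, r1, #53 -> r0=0xff
body[2] mov  r0, r1 -> r0=0x34
body[3] mov  r3, r5 -> r3=0x8b
body[4] xor  r2, r1, r5 -> r2=0xbf
body[5] sub  r5, r3, r0 -> r5=0x57
epilogue: pop r5=0x8b, sp=0x83
epilogue: pop r1=0xd6, sp=0x84
epilogue: pop r0=0x6f, sp=0x85
prologue pushed ['r0', 'r1', 'r5'] at ['0x84', '0x83', '0x82']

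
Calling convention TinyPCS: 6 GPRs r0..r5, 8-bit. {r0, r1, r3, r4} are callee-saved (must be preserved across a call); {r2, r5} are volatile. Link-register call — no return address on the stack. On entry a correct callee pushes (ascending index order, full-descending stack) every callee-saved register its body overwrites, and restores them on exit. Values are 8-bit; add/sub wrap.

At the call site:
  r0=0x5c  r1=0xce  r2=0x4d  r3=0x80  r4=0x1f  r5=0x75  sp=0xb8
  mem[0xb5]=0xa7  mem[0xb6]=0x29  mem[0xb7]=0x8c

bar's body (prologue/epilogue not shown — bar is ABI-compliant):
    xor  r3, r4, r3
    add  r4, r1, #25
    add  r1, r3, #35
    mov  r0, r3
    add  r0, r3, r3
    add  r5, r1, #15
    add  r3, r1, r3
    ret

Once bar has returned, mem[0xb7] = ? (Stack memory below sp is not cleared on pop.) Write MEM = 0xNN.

prologue: push r0 -> mem[0xb7]=0x5c, sp=0xb7
prologue: push r1 -> mem[0xb6]=0xce, sp=0xb6
prologue: push r3 -> mem[0xb5]=0x80, sp=0xb5
prologue: push r4 -> mem[0xb4]=0x1f, sp=0xb4
body[0] xor  r3, r4, r3 -> r3=0x9f
body[1] add  r4, r1, #25 -> r4=0xe7
body[2] add  r1, r3, #35 -> r1=0xc2
body[3] mov  r0, r3 -> r0=0x9f
body[4] add  r0, r3, r3 -> r0=0x3e
body[5] add  r5, r1, #15 -> r5=0xd1
body[6] add  r3, r1, r3 -> r3=0x61
epilogue: pop r4=0x1f, sp=0xb5
epilogue: pop r3=0x80, sp=0xb6
epilogue: pop r1=0xce, sp=0xb7
epilogue: pop r0=0x5c, sp=0xb8
prologue pushed ['r0', 'r1', 'r3', 'r4'] at ['0xb7', '0xb6', '0xb5', '0xb4']

MEM = 0x5c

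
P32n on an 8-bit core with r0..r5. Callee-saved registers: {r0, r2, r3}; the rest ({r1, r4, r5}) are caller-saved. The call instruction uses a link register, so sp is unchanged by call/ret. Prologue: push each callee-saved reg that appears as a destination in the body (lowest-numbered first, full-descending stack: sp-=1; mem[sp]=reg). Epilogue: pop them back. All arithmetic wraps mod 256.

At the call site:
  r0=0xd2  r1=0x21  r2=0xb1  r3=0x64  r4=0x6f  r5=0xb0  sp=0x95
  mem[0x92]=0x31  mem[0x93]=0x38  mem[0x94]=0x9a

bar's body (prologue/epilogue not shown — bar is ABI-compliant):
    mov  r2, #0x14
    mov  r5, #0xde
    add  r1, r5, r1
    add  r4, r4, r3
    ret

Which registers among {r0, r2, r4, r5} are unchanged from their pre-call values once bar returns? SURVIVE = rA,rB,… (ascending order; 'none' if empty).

prologue: push r2 -> mem[0x94]=0xb1, sp=0x94
body[0] mov  r2, #0x14 -> r2=0x14
body[1] mov  r5, #0xde -> r5=0xde
body[2] add  r1, r5, r1 -> r1=0xff
body[3] add  r4, r4, r3 -> r4=0xd3
epilogue: pop r2=0xb1, sp=0x95
r0: callee-saved, written=False
r2: callee-saved, written=True
r4: caller-saved, written=True
r5: caller-saved, written=True

SURVIVE = r0,r2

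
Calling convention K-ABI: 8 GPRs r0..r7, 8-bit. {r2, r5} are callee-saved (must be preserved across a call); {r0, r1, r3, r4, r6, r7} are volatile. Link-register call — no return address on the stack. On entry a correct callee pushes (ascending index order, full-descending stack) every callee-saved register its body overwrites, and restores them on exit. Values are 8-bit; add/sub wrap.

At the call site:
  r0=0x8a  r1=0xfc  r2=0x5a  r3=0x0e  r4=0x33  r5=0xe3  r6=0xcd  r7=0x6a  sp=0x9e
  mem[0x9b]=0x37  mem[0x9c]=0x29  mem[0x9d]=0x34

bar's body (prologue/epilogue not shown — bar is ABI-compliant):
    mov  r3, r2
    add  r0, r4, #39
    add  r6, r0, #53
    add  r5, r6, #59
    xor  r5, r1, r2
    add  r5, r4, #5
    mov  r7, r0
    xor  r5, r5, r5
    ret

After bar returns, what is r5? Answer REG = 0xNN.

prologue: push r5 → mem[0x9d]=0xe3, sp=0x9d
body[0] mov  r3, r2 → r3=0x5a
body[1] add  r0, r4, #39 → r0=0x5a
body[2] add  r6, r0, #53 → r6=0x8f
body[3] add  r5, r6, #59 → r5=0xca
body[4] xor  r5, r1, r2 → r5=0xa6
body[5] add  r5, r4, #5 → r5=0x38
body[6] mov  r7, r0 → r7=0x5a
body[7] xor  r5, r5, r5 → r5=0x00
epilogue: pop r5=0xe3, sp=0x9e
r5 is callee-saved → restored

REG = 0xe3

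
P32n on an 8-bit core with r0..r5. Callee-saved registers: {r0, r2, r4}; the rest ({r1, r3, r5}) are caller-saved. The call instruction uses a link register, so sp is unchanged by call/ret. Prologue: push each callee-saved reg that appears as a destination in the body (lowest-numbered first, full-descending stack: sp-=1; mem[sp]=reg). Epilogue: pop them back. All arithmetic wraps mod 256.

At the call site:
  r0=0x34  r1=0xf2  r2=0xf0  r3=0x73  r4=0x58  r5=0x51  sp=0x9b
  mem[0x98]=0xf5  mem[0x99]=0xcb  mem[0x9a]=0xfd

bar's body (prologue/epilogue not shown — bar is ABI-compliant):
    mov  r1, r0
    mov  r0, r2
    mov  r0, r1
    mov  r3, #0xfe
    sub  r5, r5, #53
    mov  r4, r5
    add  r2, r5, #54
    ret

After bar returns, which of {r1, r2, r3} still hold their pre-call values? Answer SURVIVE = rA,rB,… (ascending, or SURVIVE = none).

prologue: push r0 → mem[0x9a]=0x34, sp=0x9a
prologue: push r2 → mem[0x99]=0xf0, sp=0x99
prologue: push r4 → mem[0x98]=0x58, sp=0x98
body[0] mov  r1, r0 → r1=0x34
body[1] mov  r0, r2 → r0=0xf0
body[2] mov  r0, r1 → r0=0x34
body[3] mov  r3, #0xfe → r3=0xfe
body[4] sub  r5, r5, #53 → r5=0x1c
body[5] mov  r4, r5 → r4=0x1c
body[6] add  r2, r5, #54 → r2=0x52
epilogue: pop r4=0x58, sp=0x99
epilogue: pop r2=0xf0, sp=0x9a
epilogue: pop r0=0x34, sp=0x9b
r1: caller-saved, written=True
r2: callee-saved, written=True
r3: caller-saved, written=True

SURVIVE = r2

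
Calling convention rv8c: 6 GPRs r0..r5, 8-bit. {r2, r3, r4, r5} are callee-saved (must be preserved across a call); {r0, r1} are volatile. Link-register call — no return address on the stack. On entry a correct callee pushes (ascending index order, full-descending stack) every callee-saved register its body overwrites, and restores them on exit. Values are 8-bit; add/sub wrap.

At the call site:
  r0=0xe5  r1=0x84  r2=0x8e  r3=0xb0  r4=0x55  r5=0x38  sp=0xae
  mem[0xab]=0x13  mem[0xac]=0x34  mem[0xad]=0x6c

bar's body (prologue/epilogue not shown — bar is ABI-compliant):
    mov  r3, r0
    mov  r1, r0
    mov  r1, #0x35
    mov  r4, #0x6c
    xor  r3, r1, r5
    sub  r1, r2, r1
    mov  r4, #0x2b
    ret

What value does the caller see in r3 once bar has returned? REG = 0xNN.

prologue: push r3 -> mem[0xad]=0xb0, sp=0xad
prologue: push r4 -> mem[0xac]=0x55, sp=0xac
body[0] mov  r3, r0 -> r3=0xe5
body[1] mov  r1, r0 -> r1=0xe5
body[2] mov  r1, #0x35 -> r1=0x35
body[3] mov  r4, #0x6c -> r4=0x6c
body[4] xor  r3, r1, r5 -> r3=0x0d
body[5] sub  r1, r2, r1 -> r1=0x59
body[6] mov  r4, #0x2b -> r4=0x2b
epilogue: pop r4=0x55, sp=0xad
epilogue: pop r3=0xb0, sp=0xae
r3 is callee-saved -> restored

REG = 0xb0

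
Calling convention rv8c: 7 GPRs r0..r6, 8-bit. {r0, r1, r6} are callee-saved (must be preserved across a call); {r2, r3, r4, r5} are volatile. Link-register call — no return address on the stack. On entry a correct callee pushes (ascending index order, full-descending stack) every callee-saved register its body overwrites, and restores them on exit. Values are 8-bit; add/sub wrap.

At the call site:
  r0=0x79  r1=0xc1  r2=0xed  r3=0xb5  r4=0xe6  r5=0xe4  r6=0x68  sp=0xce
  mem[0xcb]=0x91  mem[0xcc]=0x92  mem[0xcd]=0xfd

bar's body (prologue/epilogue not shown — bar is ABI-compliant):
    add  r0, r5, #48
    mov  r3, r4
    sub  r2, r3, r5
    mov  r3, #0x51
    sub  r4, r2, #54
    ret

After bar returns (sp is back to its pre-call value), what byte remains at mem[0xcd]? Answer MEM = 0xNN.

prologue: push r0 → mem[0xcd]=0x79, sp=0xcd
body[0] add  r0, r5, #48 → r0=0x14
body[1] mov  r3, r4 → r3=0xe6
body[2] sub  r2, r3, r5 → r2=0x02
body[3] mov  r3, #0x51 → r3=0x51
body[4] sub  r4, r2, #54 → r4=0xcc
epilogue: pop r0=0x79, sp=0xce
prologue pushed ['r0'] at ['0xcd']

MEM = 0x79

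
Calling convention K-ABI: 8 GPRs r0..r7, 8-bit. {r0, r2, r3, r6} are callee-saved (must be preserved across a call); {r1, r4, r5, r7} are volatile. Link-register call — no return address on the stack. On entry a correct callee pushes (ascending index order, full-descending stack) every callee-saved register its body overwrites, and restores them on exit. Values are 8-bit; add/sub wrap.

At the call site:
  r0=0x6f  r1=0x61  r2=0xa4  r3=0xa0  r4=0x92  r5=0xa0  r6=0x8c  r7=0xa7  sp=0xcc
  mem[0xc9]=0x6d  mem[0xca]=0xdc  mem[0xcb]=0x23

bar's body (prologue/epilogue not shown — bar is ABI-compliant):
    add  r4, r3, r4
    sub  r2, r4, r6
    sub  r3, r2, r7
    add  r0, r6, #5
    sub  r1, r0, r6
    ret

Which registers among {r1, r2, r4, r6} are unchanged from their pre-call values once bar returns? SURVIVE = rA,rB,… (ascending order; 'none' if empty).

prologue: push r0 -> mem[0xcb]=0x6f, sp=0xcb
prologue: push r2 -> mem[0xca]=0xa4, sp=0xca
prologue: push r3 -> mem[0xc9]=0xa0, sp=0xc9
body[0] add  r4, r3, r4 -> r4=0x32
body[1] sub  r2, r4, r6 -> r2=0xa6
body[2] sub  r3, r2, r7 -> r3=0xff
body[3] add  r0, r6, #5 -> r0=0x91
body[4] sub  r1, r0, r6 -> r1=0x05
epilogue: pop r3=0xa0, sp=0xca
epilogue: pop r2=0xa4, sp=0xcb
epilogue: pop r0=0x6f, sp=0xcc
r1: caller-saved, written=True
r2: callee-saved, written=True
r4: caller-saved, written=True
r6: callee-saved, written=False

SURVIVE = r2,r6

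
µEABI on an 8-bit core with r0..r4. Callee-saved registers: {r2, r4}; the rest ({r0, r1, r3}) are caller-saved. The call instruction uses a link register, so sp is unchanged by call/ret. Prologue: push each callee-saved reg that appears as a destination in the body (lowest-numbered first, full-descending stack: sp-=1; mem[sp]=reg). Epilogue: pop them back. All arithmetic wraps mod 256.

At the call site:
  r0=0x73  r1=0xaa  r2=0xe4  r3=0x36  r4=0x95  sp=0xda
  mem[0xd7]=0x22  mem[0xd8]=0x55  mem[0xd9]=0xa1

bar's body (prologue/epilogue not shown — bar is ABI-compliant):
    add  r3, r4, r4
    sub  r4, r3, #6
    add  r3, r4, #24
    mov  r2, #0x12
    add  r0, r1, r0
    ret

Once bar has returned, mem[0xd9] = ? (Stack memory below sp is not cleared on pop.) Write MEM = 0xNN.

prologue: push r2 -> mem[0xd9]=0xe4, sp=0xd9
prologue: push r4 -> mem[0xd8]=0x95, sp=0xd8
body[0] add  r3, r4, r4 -> r3=0x2a
body[1] sub  r4, r3, #6 -> r4=0x24
body[2] add  r3, r4, #24 -> r3=0x3c
body[3] mov  r2, #0x12 -> r2=0x12
body[4] add  r0, r1, r0 -> r0=0x1d
epilogue: pop r4=0x95, sp=0xd9
epilogue: pop r2=0xe4, sp=0xda
prologue pushed ['r2', 'r4'] at ['0xd9', '0xd8']

MEM = 0xe4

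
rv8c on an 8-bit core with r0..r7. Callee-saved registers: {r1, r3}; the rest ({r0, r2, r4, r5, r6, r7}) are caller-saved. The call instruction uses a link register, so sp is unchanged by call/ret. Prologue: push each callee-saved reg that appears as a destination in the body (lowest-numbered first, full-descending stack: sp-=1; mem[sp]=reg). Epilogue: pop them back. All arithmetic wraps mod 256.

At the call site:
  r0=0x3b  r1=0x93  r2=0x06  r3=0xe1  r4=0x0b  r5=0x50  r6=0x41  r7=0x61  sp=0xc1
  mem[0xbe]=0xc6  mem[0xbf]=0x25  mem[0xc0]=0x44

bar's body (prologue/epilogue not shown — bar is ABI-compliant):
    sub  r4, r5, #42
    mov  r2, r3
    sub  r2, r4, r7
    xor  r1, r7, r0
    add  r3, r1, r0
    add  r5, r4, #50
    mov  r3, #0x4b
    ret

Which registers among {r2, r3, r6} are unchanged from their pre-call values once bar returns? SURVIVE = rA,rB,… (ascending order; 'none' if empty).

SURVIVE = r3,r6

prologue: push r1 → mem[0xc0]=0x93, sp=0xc0
prologue: push r3 → mem[0xbf]=0xe1, sp=0xbf
body[0] sub  r4, r5, #42 → r4=0x26
body[1] mov  r2, r3 → r2=0xe1
body[2] sub  r2, r4, r7 → r2=0xc5
body[3] xor  r1, r7, r0 → r1=0x5a
body[4] add  r3, r1, r0 → r3=0x95
body[5] add  r5, r4, #50 → r5=0x58
body[6] mov  r3, #0x4b → r3=0x4b
epilogue: pop r3=0xe1, sp=0xc0
epilogue: pop r1=0x93, sp=0xc1
r2: caller-saved, written=True
r3: callee-saved, written=True
r6: caller-saved, written=False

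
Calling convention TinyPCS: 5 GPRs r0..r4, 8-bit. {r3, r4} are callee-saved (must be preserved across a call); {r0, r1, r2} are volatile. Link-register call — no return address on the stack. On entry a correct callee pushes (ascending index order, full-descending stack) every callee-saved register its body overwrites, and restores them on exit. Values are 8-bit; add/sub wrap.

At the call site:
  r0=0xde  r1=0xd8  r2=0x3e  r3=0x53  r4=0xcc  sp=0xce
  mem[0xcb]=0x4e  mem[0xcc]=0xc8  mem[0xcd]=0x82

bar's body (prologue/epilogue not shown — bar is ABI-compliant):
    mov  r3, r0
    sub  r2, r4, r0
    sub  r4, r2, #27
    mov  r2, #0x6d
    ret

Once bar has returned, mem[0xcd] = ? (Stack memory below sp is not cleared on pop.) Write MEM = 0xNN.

prologue: push r3 -> mem[0xcd]=0x53, sp=0xcd
prologue: push r4 -> mem[0xcc]=0xcc, sp=0xcc
body[0] mov  r3, r0 -> r3=0xde
body[1] sub  r2, r4, r0 -> r2=0xee
body[2] sub  r4, r2, #27 -> r4=0xd3
body[3] mov  r2, #0x6d -> r2=0x6d
epilogue: pop r4=0xcc, sp=0xcd
epilogue: pop r3=0x53, sp=0xce
prologue pushed ['r3', 'r4'] at ['0xcd', '0xcc']

MEM = 0x53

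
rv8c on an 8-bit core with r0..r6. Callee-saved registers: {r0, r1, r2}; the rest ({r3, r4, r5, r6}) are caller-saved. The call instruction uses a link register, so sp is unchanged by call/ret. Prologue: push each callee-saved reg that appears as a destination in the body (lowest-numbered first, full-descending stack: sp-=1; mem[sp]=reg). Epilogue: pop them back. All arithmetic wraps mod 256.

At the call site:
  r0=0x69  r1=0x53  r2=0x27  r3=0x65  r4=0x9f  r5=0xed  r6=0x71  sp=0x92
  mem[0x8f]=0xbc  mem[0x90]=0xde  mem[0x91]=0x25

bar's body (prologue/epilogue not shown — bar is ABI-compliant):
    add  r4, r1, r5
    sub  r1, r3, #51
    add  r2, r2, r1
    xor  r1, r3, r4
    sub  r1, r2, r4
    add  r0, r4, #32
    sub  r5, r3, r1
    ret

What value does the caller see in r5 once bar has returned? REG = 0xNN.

REG = 0x4c

prologue: push r0 -> mem[0x91]=0x69, sp=0x91
prologue: push r1 -> mem[0x90]=0x53, sp=0x90
prologue: push r2 -> mem[0x8f]=0x27, sp=0x8f
body[0] add  r4, r1, r5 -> r4=0x40
body[1] sub  r1, r3, #51 -> r1=0x32
body[2] add  r2, r2, r1 -> r2=0x59
body[3] xor  r1, r3, r4 -> r1=0x25
body[4] sub  r1, r2, r4 -> r1=0x19
body[5] add  r0, r4, #32 -> r0=0x60
body[6] sub  r5, r3, r1 -> r5=0x4c
epilogue: pop r2=0x27, sp=0x90
epilogue: pop r1=0x53, sp=0x91
epilogue: pop r0=0x69, sp=0x92
r5 is caller-saved -> body value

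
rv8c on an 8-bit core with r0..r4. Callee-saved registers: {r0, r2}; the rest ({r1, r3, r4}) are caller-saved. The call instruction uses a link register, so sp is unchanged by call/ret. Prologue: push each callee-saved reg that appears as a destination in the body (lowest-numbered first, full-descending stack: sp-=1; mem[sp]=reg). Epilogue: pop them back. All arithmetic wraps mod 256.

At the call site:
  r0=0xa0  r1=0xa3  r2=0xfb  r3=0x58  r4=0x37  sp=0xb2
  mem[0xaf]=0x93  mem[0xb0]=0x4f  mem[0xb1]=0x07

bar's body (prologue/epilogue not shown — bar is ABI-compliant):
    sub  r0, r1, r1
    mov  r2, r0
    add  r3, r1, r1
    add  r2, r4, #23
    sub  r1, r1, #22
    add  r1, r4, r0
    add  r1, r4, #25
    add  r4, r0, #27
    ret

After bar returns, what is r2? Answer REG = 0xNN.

prologue: push r0 -> mem[0xb1]=0xa0, sp=0xb1
prologue: push r2 -> mem[0xb0]=0xfb, sp=0xb0
body[0] sub  r0, r1, r1 -> r0=0x00
body[1] mov  r2, r0 -> r2=0x00
body[2] add  r3, r1, r1 -> r3=0x46
body[3] add  r2, r4, #23 -> r2=0x4e
body[4] sub  r1, r1, #22 -> r1=0x8d
body[5] add  r1, r4, r0 -> r1=0x37
body[6] add  r1, r4, #25 -> r1=0x50
body[7] add  r4, r0, #27 -> r4=0x1b
epilogue: pop r2=0xfb, sp=0xb1
epilogue: pop r0=0xa0, sp=0xb2
r2 is callee-saved -> restored

REG = 0xfb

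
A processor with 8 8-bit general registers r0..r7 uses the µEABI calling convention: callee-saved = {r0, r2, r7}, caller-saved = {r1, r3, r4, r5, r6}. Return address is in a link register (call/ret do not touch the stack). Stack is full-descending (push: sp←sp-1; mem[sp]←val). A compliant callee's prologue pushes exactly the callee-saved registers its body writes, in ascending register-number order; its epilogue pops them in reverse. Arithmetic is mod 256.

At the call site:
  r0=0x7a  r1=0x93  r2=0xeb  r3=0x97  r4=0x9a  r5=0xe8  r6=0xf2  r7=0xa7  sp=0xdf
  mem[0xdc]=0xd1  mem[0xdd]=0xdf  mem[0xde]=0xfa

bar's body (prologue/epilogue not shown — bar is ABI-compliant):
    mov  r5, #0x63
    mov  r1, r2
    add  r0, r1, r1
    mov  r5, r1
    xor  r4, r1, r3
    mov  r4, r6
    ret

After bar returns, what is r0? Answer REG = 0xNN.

REG = 0x7a

prologue: push r0 -> mem[0xde]=0x7a, sp=0xde
body[0] mov  r5, #0x63 -> r5=0x63
body[1] mov  r1, r2 -> r1=0xeb
body[2] add  r0, r1, r1 -> r0=0xd6
body[3] mov  r5, r1 -> r5=0xeb
body[4] xor  r4, r1, r3 -> r4=0x7c
body[5] mov  r4, r6 -> r4=0xf2
epilogue: pop r0=0x7a, sp=0xdf
r0 is callee-saved -> restored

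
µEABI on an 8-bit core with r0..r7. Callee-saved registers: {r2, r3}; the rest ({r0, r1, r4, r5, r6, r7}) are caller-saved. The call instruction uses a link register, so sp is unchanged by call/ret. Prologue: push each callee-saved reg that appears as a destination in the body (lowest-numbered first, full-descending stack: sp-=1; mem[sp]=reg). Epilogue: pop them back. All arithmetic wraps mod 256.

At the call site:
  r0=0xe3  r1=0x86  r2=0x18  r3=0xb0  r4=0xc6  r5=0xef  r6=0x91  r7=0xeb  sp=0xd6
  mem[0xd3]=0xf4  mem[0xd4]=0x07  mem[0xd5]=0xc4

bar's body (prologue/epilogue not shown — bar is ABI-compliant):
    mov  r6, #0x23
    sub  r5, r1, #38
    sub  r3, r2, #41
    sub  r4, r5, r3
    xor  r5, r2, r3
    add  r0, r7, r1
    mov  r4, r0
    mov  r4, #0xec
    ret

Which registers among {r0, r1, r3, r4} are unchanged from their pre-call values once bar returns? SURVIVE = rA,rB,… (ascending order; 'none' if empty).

prologue: push r3 → mem[0xd5]=0xb0, sp=0xd5
body[0] mov  r6, #0x23 → r6=0x23
body[1] sub  r5, r1, #38 → r5=0x60
body[2] sub  r3, r2, #41 → r3=0xef
body[3] sub  r4, r5, r3 → r4=0x71
body[4] xor  r5, r2, r3 → r5=0xf7
body[5] add  r0, r7, r1 → r0=0x71
body[6] mov  r4, r0 → r4=0x71
body[7] mov  r4, #0xec → r4=0xec
epilogue: pop r3=0xb0, sp=0xd6
r0: caller-saved, written=True
r1: caller-saved, written=False
r3: callee-saved, written=True
r4: caller-saved, written=True

SURVIVE = r1,r3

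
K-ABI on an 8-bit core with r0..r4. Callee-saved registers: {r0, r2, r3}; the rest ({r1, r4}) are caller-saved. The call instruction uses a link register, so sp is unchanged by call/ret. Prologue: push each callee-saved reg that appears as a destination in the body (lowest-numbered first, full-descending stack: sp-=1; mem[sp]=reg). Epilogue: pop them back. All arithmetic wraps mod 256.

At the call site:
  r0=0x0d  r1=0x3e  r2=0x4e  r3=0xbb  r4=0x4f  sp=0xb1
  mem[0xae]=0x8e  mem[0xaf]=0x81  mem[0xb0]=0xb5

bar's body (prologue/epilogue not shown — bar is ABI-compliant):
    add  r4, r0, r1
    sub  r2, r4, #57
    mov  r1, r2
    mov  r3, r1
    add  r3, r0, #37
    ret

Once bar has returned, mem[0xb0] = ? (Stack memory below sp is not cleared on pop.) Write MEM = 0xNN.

prologue: push r2 -> mem[0xb0]=0x4e, sp=0xb0
prologue: push r3 -> mem[0xaf]=0xbb, sp=0xaf
body[0] add  r4, r0, r1 -> r4=0x4b
body[1] sub  r2, r4, #57 -> r2=0x12
body[2] mov  r1, r2 -> r1=0x12
body[3] mov  r3, r1 -> r3=0x12
body[4] add  r3, r0, #37 -> r3=0x32
epilogue: pop r3=0xbb, sp=0xb0
epilogue: pop r2=0x4e, sp=0xb1
prologue pushed ['r2', 'r3'] at ['0xb0', '0xaf']

MEM = 0x4e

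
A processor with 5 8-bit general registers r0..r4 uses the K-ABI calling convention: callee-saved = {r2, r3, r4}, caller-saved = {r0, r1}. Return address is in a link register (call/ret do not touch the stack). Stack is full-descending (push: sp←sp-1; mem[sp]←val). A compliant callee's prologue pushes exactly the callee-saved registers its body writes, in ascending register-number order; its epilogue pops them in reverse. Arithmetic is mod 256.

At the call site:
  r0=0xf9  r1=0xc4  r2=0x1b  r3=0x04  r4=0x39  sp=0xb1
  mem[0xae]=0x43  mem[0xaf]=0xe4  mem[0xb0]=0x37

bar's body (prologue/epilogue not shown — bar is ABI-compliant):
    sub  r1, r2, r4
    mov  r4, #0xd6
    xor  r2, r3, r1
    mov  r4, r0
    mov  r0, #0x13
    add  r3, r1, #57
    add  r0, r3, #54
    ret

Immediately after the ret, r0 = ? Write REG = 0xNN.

prologue: push r2 -> mem[0xb0]=0x1b, sp=0xb0
prologue: push r3 -> mem[0xaf]=0x04, sp=0xaf
prologue: push r4 -> mem[0xae]=0x39, sp=0xae
body[0] sub  r1, r2, r4 -> r1=0xe2
body[1] mov  r4, #0xd6 -> r4=0xd6
body[2] xor  r2, r3, r1 -> r2=0xe6
body[3] mov  r4, r0 -> r4=0xf9
body[4] mov  r0, #0x13 -> r0=0x13
body[5] add  r3, r1, #57 -> r3=0x1b
body[6] add  r0, r3, #54 -> r0=0x51
epilogue: pop r4=0x39, sp=0xaf
epilogue: pop r3=0x04, sp=0xb0
epilogue: pop r2=0x1b, sp=0xb1
r0 is caller-saved -> body value

REG = 0x51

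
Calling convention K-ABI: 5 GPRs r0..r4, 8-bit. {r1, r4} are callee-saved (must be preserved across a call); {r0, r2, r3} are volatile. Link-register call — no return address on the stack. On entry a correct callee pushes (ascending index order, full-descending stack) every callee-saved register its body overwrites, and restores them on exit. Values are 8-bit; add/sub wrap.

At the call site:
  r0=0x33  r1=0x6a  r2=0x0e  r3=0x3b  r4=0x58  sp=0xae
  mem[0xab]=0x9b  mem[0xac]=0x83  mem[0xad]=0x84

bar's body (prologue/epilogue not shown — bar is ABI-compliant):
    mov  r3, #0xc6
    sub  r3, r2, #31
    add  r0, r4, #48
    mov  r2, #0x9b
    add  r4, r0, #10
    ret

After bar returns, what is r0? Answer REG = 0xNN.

REG = 0x88

prologue: push r4 -> mem[0xad]=0x58, sp=0xad
body[0] mov  r3, #0xc6 -> r3=0xc6
body[1] sub  r3, r2, #31 -> r3=0xef
body[2] add  r0, r4, #48 -> r0=0x88
body[3] mov  r2, #0x9b -> r2=0x9b
body[4] add  r4, r0, #10 -> r4=0x92
epilogue: pop r4=0x58, sp=0xae
r0 is caller-saved -> body value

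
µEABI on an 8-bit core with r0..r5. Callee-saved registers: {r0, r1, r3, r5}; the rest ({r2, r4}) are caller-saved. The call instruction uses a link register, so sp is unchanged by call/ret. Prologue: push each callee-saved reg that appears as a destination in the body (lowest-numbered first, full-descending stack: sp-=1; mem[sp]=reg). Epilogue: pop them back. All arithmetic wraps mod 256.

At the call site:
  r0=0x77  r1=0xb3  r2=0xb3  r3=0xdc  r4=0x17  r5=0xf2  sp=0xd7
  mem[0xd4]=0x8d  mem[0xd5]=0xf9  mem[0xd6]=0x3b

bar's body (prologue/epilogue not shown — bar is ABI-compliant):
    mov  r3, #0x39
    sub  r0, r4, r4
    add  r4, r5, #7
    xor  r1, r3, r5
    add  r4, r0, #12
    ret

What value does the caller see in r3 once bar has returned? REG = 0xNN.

prologue: push r0 -> mem[0xd6]=0x77, sp=0xd6
prologue: push r1 -> mem[0xd5]=0xb3, sp=0xd5
prologue: push r3 -> mem[0xd4]=0xdc, sp=0xd4
body[0] mov  r3, #0x39 -> r3=0x39
body[1] sub  r0, r4, r4 -> r0=0x00
body[2] add  r4, r5, #7 -> r4=0xf9
body[3] xor  r1, r3, r5 -> r1=0xcb
body[4] add  r4, r0, #12 -> r4=0x0c
epilogue: pop r3=0xdc, sp=0xd5
epilogue: pop r1=0xb3, sp=0xd6
epilogue: pop r0=0x77, sp=0xd7
r3 is callee-saved -> restored

REG = 0xdc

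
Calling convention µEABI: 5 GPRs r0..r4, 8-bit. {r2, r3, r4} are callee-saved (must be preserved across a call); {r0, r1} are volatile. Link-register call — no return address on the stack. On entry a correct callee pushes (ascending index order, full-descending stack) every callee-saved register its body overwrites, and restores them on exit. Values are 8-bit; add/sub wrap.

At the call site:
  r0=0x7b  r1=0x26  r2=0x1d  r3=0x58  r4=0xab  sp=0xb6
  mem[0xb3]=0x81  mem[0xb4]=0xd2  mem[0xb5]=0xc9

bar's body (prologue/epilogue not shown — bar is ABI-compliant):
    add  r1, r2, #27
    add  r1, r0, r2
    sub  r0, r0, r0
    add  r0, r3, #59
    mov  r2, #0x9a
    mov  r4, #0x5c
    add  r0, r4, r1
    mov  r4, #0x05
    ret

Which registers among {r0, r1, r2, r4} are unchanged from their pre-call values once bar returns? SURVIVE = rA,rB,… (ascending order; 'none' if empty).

prologue: push r2 → mem[0xb5]=0x1d, sp=0xb5
prologue: push r4 → mem[0xb4]=0xab, sp=0xb4
body[0] add  r1, r2, #27 → r1=0x38
body[1] add  r1, r0, r2 → r1=0x98
body[2] sub  r0, r0, r0 → r0=0x00
body[3] add  r0, r3, #59 → r0=0x93
body[4] mov  r2, #0x9a → r2=0x9a
body[5] mov  r4, #0x5c → r4=0x5c
body[6] add  r0, r4, r1 → r0=0xf4
body[7] mov  r4, #0x05 → r4=0x05
epilogue: pop r4=0xab, sp=0xb5
epilogue: pop r2=0x1d, sp=0xb6
r0: caller-saved, written=True
r1: caller-saved, written=True
r2: callee-saved, written=True
r4: callee-saved, written=True

SURVIVE = r2,r4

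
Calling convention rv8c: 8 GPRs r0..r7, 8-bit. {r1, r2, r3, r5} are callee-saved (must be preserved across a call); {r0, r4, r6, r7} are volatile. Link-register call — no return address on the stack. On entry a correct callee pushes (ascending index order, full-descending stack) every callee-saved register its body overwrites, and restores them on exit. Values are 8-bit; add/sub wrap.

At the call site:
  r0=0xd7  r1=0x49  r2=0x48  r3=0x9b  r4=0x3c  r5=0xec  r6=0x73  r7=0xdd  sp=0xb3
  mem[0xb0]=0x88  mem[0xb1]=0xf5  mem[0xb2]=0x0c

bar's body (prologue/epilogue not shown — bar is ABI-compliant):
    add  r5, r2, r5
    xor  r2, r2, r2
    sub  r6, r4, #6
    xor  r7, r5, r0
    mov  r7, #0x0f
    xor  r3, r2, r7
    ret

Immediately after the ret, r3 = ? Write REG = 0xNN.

REG = 0x9b

prologue: push r2 -> mem[0xb2]=0x48, sp=0xb2
prologue: push r3 -> mem[0xb1]=0x9b, sp=0xb1
prologue: push r5 -> mem[0xb0]=0xec, sp=0xb0
body[0] add  r5, r2, r5 -> r5=0x34
body[1] xor  r2, r2, r2 -> r2=0x00
body[2] sub  r6, r4, #6 -> r6=0x36
body[3] xor  r7, r5, r0 -> r7=0xe3
body[4] mov  r7, #0x0f -> r7=0x0f
body[5] xor  r3, r2, r7 -> r3=0x0f
epilogue: pop r5=0xec, sp=0xb1
epilogue: pop r3=0x9b, sp=0xb2
epilogue: pop r2=0x48, sp=0xb3
r3 is callee-saved -> restored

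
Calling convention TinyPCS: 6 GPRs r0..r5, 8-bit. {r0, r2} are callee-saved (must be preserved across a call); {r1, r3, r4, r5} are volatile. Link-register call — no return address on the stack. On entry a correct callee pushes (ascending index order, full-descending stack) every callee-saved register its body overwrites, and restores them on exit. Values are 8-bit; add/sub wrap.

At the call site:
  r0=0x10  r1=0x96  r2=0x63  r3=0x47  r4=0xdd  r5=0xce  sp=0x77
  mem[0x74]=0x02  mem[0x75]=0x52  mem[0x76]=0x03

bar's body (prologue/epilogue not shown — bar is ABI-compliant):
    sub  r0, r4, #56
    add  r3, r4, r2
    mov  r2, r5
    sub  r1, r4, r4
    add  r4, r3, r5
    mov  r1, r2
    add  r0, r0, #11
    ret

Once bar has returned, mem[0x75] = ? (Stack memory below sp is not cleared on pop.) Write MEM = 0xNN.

prologue: push r0 -> mem[0x76]=0x10, sp=0x76
prologue: push r2 -> mem[0x75]=0x63, sp=0x75
body[0] sub  r0, r4, #56 -> r0=0xa5
body[1] add  r3, r4, r2 -> r3=0x40
body[2] mov  r2, r5 -> r2=0xce
body[3] sub  r1, r4, r4 -> r1=0x00
body[4] add  r4, r3, r5 -> r4=0x0e
body[5] mov  r1, r2 -> r1=0xce
body[6] add  r0, r0, #11 -> r0=0xb0
epilogue: pop r2=0x63, sp=0x76
epilogue: pop r0=0x10, sp=0x77
prologue pushed ['r0', 'r2'] at ['0x76', '0x75']

MEM = 0x63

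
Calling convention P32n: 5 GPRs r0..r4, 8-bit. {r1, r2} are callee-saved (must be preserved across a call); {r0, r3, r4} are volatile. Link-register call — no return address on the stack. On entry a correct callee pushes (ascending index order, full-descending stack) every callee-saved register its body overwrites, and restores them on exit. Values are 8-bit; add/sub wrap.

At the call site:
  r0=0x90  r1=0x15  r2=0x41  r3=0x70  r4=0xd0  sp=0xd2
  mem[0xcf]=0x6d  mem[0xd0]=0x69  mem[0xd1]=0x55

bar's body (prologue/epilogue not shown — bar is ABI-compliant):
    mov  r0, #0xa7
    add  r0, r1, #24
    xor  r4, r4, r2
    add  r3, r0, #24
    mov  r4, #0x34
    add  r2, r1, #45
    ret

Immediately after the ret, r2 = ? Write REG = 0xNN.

REG = 0x41

prologue: push r2 -> mem[0xd1]=0x41, sp=0xd1
body[0] mov  r0, #0xa7 -> r0=0xa7
body[1] add  r0, r1, #24 -> r0=0x2d
body[2] xor  r4, r4, r2 -> r4=0x91
body[3] add  r3, r0, #24 -> r3=0x45
body[4] mov  r4, #0x34 -> r4=0x34
body[5] add  r2, r1, #45 -> r2=0x42
epilogue: pop r2=0x41, sp=0xd2
r2 is callee-saved -> restored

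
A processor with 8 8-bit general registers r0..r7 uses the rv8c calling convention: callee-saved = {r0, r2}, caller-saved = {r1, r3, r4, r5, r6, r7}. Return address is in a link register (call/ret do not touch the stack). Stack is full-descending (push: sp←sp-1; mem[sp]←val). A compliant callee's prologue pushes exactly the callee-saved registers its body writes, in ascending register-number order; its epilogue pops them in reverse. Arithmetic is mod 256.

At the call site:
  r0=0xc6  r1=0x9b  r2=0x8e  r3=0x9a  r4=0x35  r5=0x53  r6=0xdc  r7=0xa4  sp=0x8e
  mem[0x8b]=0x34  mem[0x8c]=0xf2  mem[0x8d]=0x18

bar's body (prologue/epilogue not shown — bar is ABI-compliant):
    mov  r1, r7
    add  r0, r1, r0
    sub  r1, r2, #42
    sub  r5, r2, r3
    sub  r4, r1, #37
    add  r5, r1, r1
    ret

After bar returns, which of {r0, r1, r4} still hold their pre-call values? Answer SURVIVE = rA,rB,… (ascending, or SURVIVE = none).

SURVIVE = r0

prologue: push r0 -> mem[0x8d]=0xc6, sp=0x8d
body[0] mov  r1, r7 -> r1=0xa4
body[1] add  r0, r1, r0 -> r0=0x6a
body[2] sub  r1, r2, #42 -> r1=0x64
body[3] sub  r5, r2, r3 -> r5=0xf4
body[4] sub  r4, r1, #37 -> r4=0x3f
body[5] add  r5, r1, r1 -> r5=0xc8
epilogue: pop r0=0xc6, sp=0x8e
r0: callee-saved, written=True
r1: caller-saved, written=True
r4: caller-saved, written=True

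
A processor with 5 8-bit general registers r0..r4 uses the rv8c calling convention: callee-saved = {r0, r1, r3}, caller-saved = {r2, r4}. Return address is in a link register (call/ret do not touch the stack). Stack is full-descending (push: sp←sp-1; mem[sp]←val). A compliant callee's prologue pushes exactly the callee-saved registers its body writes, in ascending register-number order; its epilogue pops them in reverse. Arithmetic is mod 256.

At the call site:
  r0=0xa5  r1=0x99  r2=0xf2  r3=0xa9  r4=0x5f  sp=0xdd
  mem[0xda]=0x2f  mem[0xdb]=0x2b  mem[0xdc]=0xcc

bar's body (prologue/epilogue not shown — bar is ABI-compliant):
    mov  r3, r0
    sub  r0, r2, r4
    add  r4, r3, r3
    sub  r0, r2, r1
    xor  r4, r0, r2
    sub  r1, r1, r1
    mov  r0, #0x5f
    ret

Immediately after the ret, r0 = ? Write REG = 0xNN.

prologue: push r0 → mem[0xdc]=0xa5, sp=0xdc
prologue: push r1 → mem[0xdb]=0x99, sp=0xdb
prologue: push r3 → mem[0xda]=0xa9, sp=0xda
body[0] mov  r3, r0 → r3=0xa5
body[1] sub  r0, r2, r4 → r0=0x93
body[2] add  r4, r3, r3 → r4=0x4a
body[3] sub  r0, r2, r1 → r0=0x59
body[4] xor  r4, r0, r2 → r4=0xab
body[5] sub  r1, r1, r1 → r1=0x00
body[6] mov  r0, #0x5f → r0=0x5f
epilogue: pop r3=0xa9, sp=0xdb
epilogue: pop r1=0x99, sp=0xdc
epilogue: pop r0=0xa5, sp=0xdd
r0 is callee-saved → restored

REG = 0xa5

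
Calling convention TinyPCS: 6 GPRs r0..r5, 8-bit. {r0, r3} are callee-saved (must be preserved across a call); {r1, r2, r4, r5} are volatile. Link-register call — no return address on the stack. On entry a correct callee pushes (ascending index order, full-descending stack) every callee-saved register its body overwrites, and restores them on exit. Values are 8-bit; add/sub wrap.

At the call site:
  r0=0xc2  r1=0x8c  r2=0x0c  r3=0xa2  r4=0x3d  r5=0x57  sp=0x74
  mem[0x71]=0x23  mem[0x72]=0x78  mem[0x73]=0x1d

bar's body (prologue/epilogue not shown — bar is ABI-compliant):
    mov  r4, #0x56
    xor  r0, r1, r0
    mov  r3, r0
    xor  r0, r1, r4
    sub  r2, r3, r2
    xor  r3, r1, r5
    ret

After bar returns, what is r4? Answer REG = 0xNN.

REG = 0x56

prologue: push r0 → mem[0x73]=0xc2, sp=0x73
prologue: push r3 → mem[0x72]=0xa2, sp=0x72
body[0] mov  r4, #0x56 → r4=0x56
body[1] xor  r0, r1, r0 → r0=0x4e
body[2] mov  r3, r0 → r3=0x4e
body[3] xor  r0, r1, r4 → r0=0xda
body[4] sub  r2, r3, r2 → r2=0x42
body[5] xor  r3, r1, r5 → r3=0xdb
epilogue: pop r3=0xa2, sp=0x73
epilogue: pop r0=0xc2, sp=0x74
r4 is caller-saved → body value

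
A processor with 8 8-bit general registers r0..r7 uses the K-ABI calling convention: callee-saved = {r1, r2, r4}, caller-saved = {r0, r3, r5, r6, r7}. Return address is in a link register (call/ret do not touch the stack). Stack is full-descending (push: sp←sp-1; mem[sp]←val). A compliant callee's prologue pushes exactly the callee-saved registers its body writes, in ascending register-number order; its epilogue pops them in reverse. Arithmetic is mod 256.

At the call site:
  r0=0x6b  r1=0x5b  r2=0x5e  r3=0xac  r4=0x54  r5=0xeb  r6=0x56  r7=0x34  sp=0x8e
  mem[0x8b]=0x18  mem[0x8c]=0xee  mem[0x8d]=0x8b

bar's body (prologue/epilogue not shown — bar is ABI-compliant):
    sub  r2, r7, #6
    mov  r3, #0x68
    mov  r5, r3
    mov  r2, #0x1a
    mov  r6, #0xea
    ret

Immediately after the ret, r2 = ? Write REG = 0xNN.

prologue: push r2 → mem[0x8d]=0x5e, sp=0x8d
body[0] sub  r2, r7, #6 → r2=0x2e
body[1] mov  r3, #0x68 → r3=0x68
body[2] mov  r5, r3 → r5=0x68
body[3] mov  r2, #0x1a → r2=0x1a
body[4] mov  r6, #0xea → r6=0xea
epilogue: pop r2=0x5e, sp=0x8e
r2 is callee-saved → restored

REG = 0x5e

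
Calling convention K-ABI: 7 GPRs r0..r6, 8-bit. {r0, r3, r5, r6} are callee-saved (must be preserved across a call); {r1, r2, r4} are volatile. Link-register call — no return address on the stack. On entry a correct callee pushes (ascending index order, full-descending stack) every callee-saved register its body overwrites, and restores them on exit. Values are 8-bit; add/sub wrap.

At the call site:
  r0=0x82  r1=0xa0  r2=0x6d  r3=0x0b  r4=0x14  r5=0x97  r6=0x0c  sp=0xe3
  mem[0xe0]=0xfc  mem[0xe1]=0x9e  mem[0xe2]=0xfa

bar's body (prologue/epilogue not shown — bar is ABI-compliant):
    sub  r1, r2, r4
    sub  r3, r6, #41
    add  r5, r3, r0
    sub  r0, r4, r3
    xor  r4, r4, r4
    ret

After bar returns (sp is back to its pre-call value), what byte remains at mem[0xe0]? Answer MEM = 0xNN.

prologue: push r0 → mem[0xe2]=0x82, sp=0xe2
prologue: push r3 → mem[0xe1]=0x0b, sp=0xe1
prologue: push r5 → mem[0xe0]=0x97, sp=0xe0
body[0] sub  r1, r2, r4 → r1=0x59
body[1] sub  r3, r6, #41 → r3=0xe3
body[2] add  r5, r3, r0 → r5=0x65
body[3] sub  r0, r4, r3 → r0=0x31
body[4] xor  r4, r4, r4 → r4=0x00
epilogue: pop r5=0x97, sp=0xe1
epilogue: pop r3=0x0b, sp=0xe2
epilogue: pop r0=0x82, sp=0xe3
prologue pushed ['r0', 'r3', 'r5'] at ['0xe2', '0xe1', '0xe0']

MEM = 0x97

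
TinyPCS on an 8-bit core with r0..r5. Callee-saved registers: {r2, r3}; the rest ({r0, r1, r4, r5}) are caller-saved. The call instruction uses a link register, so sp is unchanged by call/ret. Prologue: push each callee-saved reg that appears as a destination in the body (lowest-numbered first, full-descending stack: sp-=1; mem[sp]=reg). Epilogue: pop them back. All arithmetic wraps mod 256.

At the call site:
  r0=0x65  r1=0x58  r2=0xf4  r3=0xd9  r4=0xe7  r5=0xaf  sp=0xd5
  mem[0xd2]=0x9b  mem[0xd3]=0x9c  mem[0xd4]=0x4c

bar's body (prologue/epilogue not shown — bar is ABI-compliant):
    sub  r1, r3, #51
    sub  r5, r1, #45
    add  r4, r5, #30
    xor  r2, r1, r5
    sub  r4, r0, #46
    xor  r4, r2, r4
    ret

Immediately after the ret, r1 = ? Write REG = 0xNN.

REG = 0xa6

prologue: push r2 → mem[0xd4]=0xf4, sp=0xd4
body[0] sub  r1, r3, #51 → r1=0xa6
body[1] sub  r5, r1, #45 → r5=0x79
body[2] add  r4, r5, #30 → r4=0x97
body[3] xor  r2, r1, r5 → r2=0xdf
body[4] sub  r4, r0, #46 → r4=0x37
body[5] xor  r4, r2, r4 → r4=0xe8
epilogue: pop r2=0xf4, sp=0xd5
r1 is caller-saved → body value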